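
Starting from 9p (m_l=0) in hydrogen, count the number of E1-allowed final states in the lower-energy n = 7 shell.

4

E1 requires Δl = ±1, so l_f ∈ {0, 2}; with 0 ≤ l_f ≤ n_f−1 = 6, the allowed l_f values are {0, 2}.
For l_f = 0: m_f ∈ {m_i−1, m_i, m_i+1} ∩ [−0, 0] = {0} → 1 state.
For l_f = 2: m_f ∈ {m_i−1, m_i, m_i+1} ∩ [−2, 2] = {-1, 0, 1} → 3 states.
Total: 4.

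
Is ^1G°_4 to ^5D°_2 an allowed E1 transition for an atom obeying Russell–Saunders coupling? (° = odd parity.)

Initial level: S=0, L=4, J=4, parity odd. Final level: S=2, L=2, J=2, parity odd.
Parity must change: odd → odd — fails.
ΔS = 0: S: 0 → 2 — fails.
ΔL = 0, ±1 (not L=0↔0): L: 4 → 2, ΔL = -2 — fails.
ΔJ = 0, ±1 (not J=0↔0): J: 4 → 2, ΔJ = -2 — fails.
Rule(s) violated: parity, ΔS, ΔL, ΔJ.

forbidden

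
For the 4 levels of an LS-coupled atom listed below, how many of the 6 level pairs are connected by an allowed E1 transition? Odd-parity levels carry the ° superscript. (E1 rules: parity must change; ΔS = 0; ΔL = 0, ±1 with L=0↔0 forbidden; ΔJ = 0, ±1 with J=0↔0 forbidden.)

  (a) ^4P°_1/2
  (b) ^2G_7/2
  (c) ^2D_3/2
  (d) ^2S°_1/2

(a)–(b): forbidden (ΔS, ΔL, ΔJ).
(a)–(c): forbidden (ΔS).
(a)–(d): forbidden (parity, ΔS).
(b)–(c): forbidden (parity, ΔL, ΔJ).
(b)–(d): forbidden (ΔL, ΔJ).
(c)–(d): forbidden (ΔL).
Allowed pairs: 0 of 6.

0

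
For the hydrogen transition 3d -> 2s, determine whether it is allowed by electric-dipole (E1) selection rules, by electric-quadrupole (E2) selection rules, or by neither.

Δl = 0 − 2 = -2; l_i + l_f = 2.
E1 (Δl = ±1): not satisfied.
E2 (Δl = 0,±2, l_i+l_f ≥ 2): satisfied.

E2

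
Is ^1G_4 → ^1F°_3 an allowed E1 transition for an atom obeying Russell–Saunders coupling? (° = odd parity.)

Initial level: S=0, L=4, J=4, parity even. Final level: S=0, L=3, J=3, parity odd.
Parity must change: even → odd — passes.
ΔS = 0: S: 0 → 0 — passes.
ΔL = 0, ±1 (not L=0↔0): L: 4 → 3, ΔL = -1 — passes.
ΔJ = 0, ±1 (not J=0↔0): J: 4 → 3, ΔJ = -1 — passes.
All four E1 rules are satisfied.

allowed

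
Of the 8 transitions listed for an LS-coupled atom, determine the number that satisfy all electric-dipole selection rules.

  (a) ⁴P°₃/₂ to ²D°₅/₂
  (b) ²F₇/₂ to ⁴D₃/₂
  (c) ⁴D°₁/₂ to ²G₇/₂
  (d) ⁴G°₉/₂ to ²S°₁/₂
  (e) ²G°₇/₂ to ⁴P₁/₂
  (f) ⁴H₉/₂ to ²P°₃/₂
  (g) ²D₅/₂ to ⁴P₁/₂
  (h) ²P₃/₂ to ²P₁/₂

(a) forbidden (parity, ΔS fail)
(b) forbidden (parity, ΔS, ΔJ fail)
(c) forbidden (ΔS, ΔL, ΔJ fail)
(d) forbidden (parity, ΔS, ΔL, ΔJ fail)
(e) forbidden (ΔS, ΔL, ΔJ fail)
(f) forbidden (ΔS, ΔL, ΔJ fail)
(g) forbidden (parity, ΔS, ΔJ fail)
(h) forbidden (parity fails)
Total allowed: 0 of 8.

0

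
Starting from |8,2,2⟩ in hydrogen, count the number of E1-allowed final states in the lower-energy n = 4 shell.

4

E1 requires Δl = ±1, so l_f ∈ {1, 3}; with 0 ≤ l_f ≤ n_f−1 = 3, the allowed l_f values are {1, 3}.
For l_f = 1: m_f ∈ {m_i−1, m_i, m_i+1} ∩ [−1, 1] = {1} → 1 state.
For l_f = 3: m_f ∈ {m_i−1, m_i, m_i+1} ∩ [−3, 3] = {1, 2, 3} → 3 states.
Total: 4.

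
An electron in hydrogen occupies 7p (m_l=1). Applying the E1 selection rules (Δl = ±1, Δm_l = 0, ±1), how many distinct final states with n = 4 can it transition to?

E1 requires Δl = ±1, so l_f ∈ {0, 2}; with 0 ≤ l_f ≤ n_f−1 = 3, the allowed l_f values are {0, 2}.
For l_f = 0: m_f ∈ {m_i−1, m_i, m_i+1} ∩ [−0, 0] = {0} → 1 state.
For l_f = 2: m_f ∈ {m_i−1, m_i, m_i+1} ∩ [−2, 2] = {0, 1, 2} → 3 states.
Total: 4.

4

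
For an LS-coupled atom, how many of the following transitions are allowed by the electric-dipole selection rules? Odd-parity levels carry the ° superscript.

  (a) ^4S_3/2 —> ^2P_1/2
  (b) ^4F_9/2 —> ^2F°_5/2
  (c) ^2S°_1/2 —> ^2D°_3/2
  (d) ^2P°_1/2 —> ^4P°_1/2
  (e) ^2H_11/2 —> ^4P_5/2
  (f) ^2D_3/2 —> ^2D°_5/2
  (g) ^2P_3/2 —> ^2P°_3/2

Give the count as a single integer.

2

(a) forbidden (parity, ΔS fail)
(b) forbidden (ΔS, ΔJ fail)
(c) forbidden (parity, ΔL fail)
(d) forbidden (parity, ΔS fail)
(e) forbidden (parity, ΔS, ΔL, ΔJ fail)
(f) allowed
(g) allowed
Total allowed: 2 of 7.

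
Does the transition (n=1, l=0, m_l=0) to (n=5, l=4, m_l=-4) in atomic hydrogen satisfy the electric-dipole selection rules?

forbidden

Initial l = 0, final l = 4, so Δl = +4. E1 requires Δl = ±1: violated.
Δm_l = -4 − (0) = -4. E1 requires Δm_l = 0, ±1: violated.
The transition is electric-dipole forbidden.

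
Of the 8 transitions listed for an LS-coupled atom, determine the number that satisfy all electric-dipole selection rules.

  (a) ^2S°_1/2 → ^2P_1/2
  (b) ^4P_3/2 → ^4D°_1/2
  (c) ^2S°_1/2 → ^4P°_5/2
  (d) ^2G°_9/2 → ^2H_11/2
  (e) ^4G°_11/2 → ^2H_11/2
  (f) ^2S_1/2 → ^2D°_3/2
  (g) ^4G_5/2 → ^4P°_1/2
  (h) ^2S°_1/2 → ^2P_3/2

4

(a) allowed
(b) allowed
(c) forbidden (parity, ΔS, ΔJ fail)
(d) allowed
(e) forbidden (ΔS fails)
(f) forbidden (ΔL fails)
(g) forbidden (ΔL, ΔJ fail)
(h) allowed
Total allowed: 4 of 8.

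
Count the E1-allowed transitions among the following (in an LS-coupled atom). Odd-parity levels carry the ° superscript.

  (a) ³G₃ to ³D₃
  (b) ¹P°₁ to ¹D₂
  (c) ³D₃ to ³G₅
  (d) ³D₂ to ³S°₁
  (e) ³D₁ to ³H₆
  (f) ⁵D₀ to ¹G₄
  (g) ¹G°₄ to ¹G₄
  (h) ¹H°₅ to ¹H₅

3

(a) forbidden (parity, ΔL fail)
(b) allowed
(c) forbidden (parity, ΔL, ΔJ fail)
(d) forbidden (ΔL fails)
(e) forbidden (parity, ΔL, ΔJ fail)
(f) forbidden (parity, ΔS, ΔL, ΔJ fail)
(g) allowed
(h) allowed
Total allowed: 3 of 8.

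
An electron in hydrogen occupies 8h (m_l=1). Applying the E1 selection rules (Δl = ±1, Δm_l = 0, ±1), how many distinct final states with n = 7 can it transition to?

6

E1 requires Δl = ±1, so l_f ∈ {4, 6}; with 0 ≤ l_f ≤ n_f−1 = 6, the allowed l_f values are {4, 6}.
For l_f = 4: m_f ∈ {m_i−1, m_i, m_i+1} ∩ [−4, 4] = {0, 1, 2} → 3 states.
For l_f = 6: m_f ∈ {m_i−1, m_i, m_i+1} ∩ [−6, 6] = {0, 1, 2} → 3 states.
Total: 6.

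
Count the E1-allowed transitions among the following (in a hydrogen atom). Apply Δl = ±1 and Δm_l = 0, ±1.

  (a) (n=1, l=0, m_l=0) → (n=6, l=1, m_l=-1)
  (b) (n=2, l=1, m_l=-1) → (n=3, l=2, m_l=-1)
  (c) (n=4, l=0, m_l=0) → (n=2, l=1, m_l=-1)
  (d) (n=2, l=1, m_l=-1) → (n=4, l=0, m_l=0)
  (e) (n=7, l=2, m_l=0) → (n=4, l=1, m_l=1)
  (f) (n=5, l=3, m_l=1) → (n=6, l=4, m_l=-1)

5

(a) allowed
(b) allowed
(c) allowed
(d) allowed
(e) allowed
(f) forbidden — Δm_l = -2 (E1 requires Δm_l = 0, ±1)
Total allowed: 5 of 6.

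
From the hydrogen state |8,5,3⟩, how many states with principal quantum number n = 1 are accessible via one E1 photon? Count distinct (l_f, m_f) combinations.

E1 requires l_f ∈ {4, 6}, but neither lies in [0, 0], so no final state is reachable.
Total: 0.

0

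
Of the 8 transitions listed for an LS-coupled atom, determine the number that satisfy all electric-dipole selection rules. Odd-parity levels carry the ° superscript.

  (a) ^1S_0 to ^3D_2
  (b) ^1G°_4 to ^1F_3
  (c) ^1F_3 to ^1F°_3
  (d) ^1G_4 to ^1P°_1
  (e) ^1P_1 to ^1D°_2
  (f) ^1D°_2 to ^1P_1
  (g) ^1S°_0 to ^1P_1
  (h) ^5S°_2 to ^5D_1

(a) forbidden (parity, ΔS, ΔL, ΔJ fail)
(b) allowed
(c) allowed
(d) forbidden (ΔL, ΔJ fail)
(e) allowed
(f) allowed
(g) allowed
(h) forbidden (ΔL fails)
Total allowed: 5 of 8.

5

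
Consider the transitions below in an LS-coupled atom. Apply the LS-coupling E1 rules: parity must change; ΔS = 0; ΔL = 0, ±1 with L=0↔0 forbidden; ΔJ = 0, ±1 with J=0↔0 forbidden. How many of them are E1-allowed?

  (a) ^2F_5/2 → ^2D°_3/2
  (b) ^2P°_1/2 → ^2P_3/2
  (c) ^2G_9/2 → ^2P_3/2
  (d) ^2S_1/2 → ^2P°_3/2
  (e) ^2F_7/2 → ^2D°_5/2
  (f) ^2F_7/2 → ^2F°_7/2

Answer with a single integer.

5

(a) allowed
(b) allowed
(c) forbidden (parity, ΔL, ΔJ fail)
(d) allowed
(e) allowed
(f) allowed
Total allowed: 5 of 6.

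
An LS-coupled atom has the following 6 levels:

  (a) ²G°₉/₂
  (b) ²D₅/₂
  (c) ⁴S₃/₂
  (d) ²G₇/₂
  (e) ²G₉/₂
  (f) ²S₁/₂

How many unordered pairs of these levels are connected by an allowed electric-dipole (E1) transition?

(a)–(b): forbidden (ΔL, ΔJ).
(a)–(c): forbidden (ΔS, ΔL, ΔJ).
(a)–(d): allowed.
(a)–(e): allowed.
(a)–(f): forbidden (ΔL, ΔJ).
(b)–(c): forbidden (parity, ΔS, ΔL).
(b)–(d): forbidden (parity, ΔL).
(b)–(e): forbidden (parity, ΔL, ΔJ).
(b)–(f): forbidden (parity, ΔL, ΔJ).
(c)–(d): forbidden (parity, ΔS, ΔL, ΔJ).
(c)–(e): forbidden (parity, ΔS, ΔL, ΔJ).
(c)–(f): forbidden (parity, ΔS, ΔL).
(d)–(e): forbidden (parity).
(d)–(f): forbidden (parity, ΔL, ΔJ).
(e)–(f): forbidden (parity, ΔL, ΔJ).
Allowed pairs: 2 of 15.

2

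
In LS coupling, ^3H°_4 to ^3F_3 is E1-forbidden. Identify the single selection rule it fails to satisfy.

the ΔL = 0, ±1 rule

Initial level: S=1, L=5, J=4, parity odd. Final level: S=1, L=3, J=3, parity even.
Parity must change: odd → even — ✓.
ΔS = 0: S: 1 → 1 — ✓.
ΔL = 0, ±1 (not L=0↔0): L: 5 → 3, ΔL = -2 — ✗.
ΔJ = 0, ±1 (not J=0↔0): J: 4 → 3, ΔJ = -1 — ✓.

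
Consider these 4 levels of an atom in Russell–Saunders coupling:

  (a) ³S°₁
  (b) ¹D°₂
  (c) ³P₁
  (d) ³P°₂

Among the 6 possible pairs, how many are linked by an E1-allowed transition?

2

(a)–(b): forbidden (parity, ΔS, ΔL).
(a)–(c): allowed.
(a)–(d): forbidden (parity).
(b)–(c): forbidden (ΔS).
(b)–(d): forbidden (parity, ΔS).
(c)–(d): allowed.
Allowed pairs: 2 of 6.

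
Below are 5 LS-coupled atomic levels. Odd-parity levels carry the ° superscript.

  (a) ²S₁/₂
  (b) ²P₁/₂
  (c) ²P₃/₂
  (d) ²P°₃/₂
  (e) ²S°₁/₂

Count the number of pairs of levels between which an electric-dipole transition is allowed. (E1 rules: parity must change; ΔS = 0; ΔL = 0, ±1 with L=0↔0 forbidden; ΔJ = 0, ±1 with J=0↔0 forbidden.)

(a)–(b): forbidden (parity).
(a)–(c): forbidden (parity).
(a)–(d): allowed.
(a)–(e): forbidden (ΔL).
(b)–(c): forbidden (parity).
(b)–(d): allowed.
(b)–(e): allowed.
(c)–(d): allowed.
(c)–(e): allowed.
(d)–(e): forbidden (parity).
Allowed pairs: 5 of 10.

5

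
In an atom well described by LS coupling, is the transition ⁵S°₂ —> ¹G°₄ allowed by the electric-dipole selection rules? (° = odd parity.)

forbidden

Parity must change: odd → odd — fails.
ΔS = 0: S: 2 → 0 — fails.
ΔL = 0, ±1 (not L=0↔0): L: 0 → 4, ΔL = +4 — fails.
ΔJ = 0, ±1 (not J=0↔0): J: 2 → 4, ΔJ = +2 — fails.
Rule(s) violated: parity, ΔS, ΔL, ΔJ.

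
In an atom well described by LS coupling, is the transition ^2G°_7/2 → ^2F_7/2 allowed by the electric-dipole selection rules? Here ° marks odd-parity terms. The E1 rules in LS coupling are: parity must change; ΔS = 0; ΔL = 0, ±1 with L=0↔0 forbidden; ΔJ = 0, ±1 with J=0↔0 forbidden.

Initial level: S=1/2, L=4, J=7/2, parity odd. Final level: S=1/2, L=3, J=7/2, parity even.
ΔL = 0, ±1 (not L=0↔0): L: 4 → 3, ΔL = -1 — ✓.
ΔS = 0: S: 1/2 → 1/2 — ✓.
Parity must change: odd → even — ✓.
ΔJ = 0, ±1 (not J=0↔0): J: 7/2 → 7/2, ΔJ = +0 — ✓.
All four E1 rules are satisfied.

allowed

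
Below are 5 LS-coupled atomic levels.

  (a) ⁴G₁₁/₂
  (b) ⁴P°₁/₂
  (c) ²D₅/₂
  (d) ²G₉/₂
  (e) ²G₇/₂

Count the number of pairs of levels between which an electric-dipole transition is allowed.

(a)–(b): forbidden (ΔL, ΔJ).
(a)–(c): forbidden (parity, ΔS, ΔL, ΔJ).
(a)–(d): forbidden (parity, ΔS).
(a)–(e): forbidden (parity, ΔS, ΔJ).
(b)–(c): forbidden (ΔS, ΔJ).
(b)–(d): forbidden (ΔS, ΔL, ΔJ).
(b)–(e): forbidden (ΔS, ΔL, ΔJ).
(c)–(d): forbidden (parity, ΔL, ΔJ).
(c)–(e): forbidden (parity, ΔL).
(d)–(e): forbidden (parity).
Allowed pairs: 0 of 10.

0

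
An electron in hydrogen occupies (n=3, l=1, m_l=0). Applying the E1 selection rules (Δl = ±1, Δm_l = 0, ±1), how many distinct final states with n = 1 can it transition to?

1

E1 requires Δl = ±1, so l_f ∈ {0, 2}; with 0 ≤ l_f ≤ n_f−1 = 0, the allowed l_f values are {0}.
For l_f = 0: m_f ∈ {m_i−1, m_i, m_i+1} ∩ [−0, 0] = {0} → 1 state.
Total: 1.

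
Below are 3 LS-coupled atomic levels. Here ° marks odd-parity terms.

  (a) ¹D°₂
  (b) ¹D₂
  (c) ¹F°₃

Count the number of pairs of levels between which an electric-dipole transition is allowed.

(a)–(b): allowed.
(a)–(c): forbidden (parity).
(b)–(c): allowed.
Allowed pairs: 2 of 3.

2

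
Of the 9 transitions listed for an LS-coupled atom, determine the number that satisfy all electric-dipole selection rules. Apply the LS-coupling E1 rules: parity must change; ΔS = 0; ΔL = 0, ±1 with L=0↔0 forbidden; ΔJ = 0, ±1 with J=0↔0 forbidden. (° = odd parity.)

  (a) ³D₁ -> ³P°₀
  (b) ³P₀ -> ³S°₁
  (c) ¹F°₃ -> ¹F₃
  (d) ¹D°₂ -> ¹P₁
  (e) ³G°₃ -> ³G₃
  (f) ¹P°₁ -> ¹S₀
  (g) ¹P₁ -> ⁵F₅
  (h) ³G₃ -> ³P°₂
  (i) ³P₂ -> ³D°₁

7

(a) allowed
(b) allowed
(c) allowed
(d) allowed
(e) allowed
(f) allowed
(g) forbidden (parity, ΔS, ΔL, ΔJ fail)
(h) forbidden (ΔL fails)
(i) allowed
Total allowed: 7 of 9.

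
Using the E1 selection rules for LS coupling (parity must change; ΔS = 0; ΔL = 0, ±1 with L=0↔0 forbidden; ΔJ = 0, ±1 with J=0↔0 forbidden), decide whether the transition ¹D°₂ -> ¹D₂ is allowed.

ΔL = 0, ±1 (not L=0↔0): L: 2 → 2, ΔL = +0 — ok.
ΔS = 0: S: 0 → 0 — ok.
ΔJ = 0, ±1 (not J=0↔0): J: 2 → 2, ΔJ = +0 — ok.
Parity must change: odd → even — ok.
All four E1 rules are satisfied.

allowed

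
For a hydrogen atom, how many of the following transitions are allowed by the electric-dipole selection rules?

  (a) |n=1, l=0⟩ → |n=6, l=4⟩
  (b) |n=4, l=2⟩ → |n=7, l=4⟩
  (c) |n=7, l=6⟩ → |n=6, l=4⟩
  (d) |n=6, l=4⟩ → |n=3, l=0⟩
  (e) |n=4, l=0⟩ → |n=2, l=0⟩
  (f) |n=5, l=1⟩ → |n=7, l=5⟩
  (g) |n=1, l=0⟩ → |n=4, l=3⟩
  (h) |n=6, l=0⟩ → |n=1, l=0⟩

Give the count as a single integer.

0

(a) forbidden — Δl = +4 (E1 requires Δl = ±1)
(b) forbidden — Δl = +2 (E1 requires Δl = ±1)
(c) forbidden — Δl = -2 (E1 requires Δl = ±1)
(d) forbidden — Δl = -4 (E1 requires Δl = ±1)
(e) forbidden — Δl = +0 (E1 requires Δl = ±1)
(f) forbidden — Δl = +4 (E1 requires Δl = ±1)
(g) forbidden — Δl = +3 (E1 requires Δl = ±1)
(h) forbidden — Δl = +0 (E1 requires Δl = ±1)
Total allowed: 0 of 8.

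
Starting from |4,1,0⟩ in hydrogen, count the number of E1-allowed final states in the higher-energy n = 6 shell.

E1 requires Δl = ±1, so l_f ∈ {0, 2}; with 0 ≤ l_f ≤ n_f−1 = 5, the allowed l_f values are {0, 2}.
For l_f = 0: m_f ∈ {m_i−1, m_i, m_i+1} ∩ [−0, 0] = {0} → 1 state.
For l_f = 2: m_f ∈ {m_i−1, m_i, m_i+1} ∩ [−2, 2] = {-1, 0, 1} → 3 states.
Total: 4.

4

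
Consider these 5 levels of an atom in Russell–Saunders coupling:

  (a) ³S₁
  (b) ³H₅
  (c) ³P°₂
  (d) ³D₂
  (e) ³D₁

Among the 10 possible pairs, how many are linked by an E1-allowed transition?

3

(a)–(b): forbidden (parity, ΔL, ΔJ).
(a)–(c): allowed.
(a)–(d): forbidden (parity, ΔL).
(a)–(e): forbidden (parity, ΔL).
(b)–(c): forbidden (ΔL, ΔJ).
(b)–(d): forbidden (parity, ΔL, ΔJ).
(b)–(e): forbidden (parity, ΔL, ΔJ).
(c)–(d): allowed.
(c)–(e): allowed.
(d)–(e): forbidden (parity).
Allowed pairs: 3 of 10.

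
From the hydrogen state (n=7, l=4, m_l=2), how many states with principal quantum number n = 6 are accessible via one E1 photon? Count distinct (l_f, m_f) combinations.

6

E1 requires Δl = ±1, so l_f ∈ {3, 5}; with 0 ≤ l_f ≤ n_f−1 = 5, the allowed l_f values are {3, 5}.
For l_f = 3: m_f ∈ {m_i−1, m_i, m_i+1} ∩ [−3, 3] = {1, 2, 3} → 3 states.
For l_f = 5: m_f ∈ {m_i−1, m_i, m_i+1} ∩ [−5, 5] = {1, 2, 3} → 3 states.
Total: 6.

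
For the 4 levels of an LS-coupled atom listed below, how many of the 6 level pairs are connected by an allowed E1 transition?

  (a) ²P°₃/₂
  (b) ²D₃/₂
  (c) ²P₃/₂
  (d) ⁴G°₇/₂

(a)–(b): allowed.
(a)–(c): allowed.
(a)–(d): forbidden (parity, ΔS, ΔL, ΔJ).
(b)–(c): forbidden (parity).
(b)–(d): forbidden (ΔS, ΔL, ΔJ).
(c)–(d): forbidden (ΔS, ΔL, ΔJ).
Allowed pairs: 2 of 6.

2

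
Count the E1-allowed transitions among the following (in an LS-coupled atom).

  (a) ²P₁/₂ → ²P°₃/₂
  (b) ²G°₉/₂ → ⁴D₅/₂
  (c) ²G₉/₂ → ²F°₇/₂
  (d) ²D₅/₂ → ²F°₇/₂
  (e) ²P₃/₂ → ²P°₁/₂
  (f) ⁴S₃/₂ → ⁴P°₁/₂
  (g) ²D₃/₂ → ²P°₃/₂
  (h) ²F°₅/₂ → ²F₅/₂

(a) allowed
(b) forbidden (ΔS, ΔL, ΔJ fail)
(c) allowed
(d) allowed
(e) allowed
(f) allowed
(g) allowed
(h) allowed
Total allowed: 7 of 8.

7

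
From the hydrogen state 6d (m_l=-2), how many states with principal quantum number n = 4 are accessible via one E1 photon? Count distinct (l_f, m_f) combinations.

E1 requires Δl = ±1, so l_f ∈ {1, 3}; with 0 ≤ l_f ≤ n_f−1 = 3, the allowed l_f values are {1, 3}.
For l_f = 1: m_f ∈ {m_i−1, m_i, m_i+1} ∩ [−1, 1] = {-1} → 1 state.
For l_f = 3: m_f ∈ {m_i−1, m_i, m_i+1} ∩ [−3, 3] = {-3, -2, -1} → 3 states.
Total: 4.

4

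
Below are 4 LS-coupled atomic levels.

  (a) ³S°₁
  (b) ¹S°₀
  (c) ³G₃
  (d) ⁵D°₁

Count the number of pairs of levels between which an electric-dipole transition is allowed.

(a)–(b): forbidden (parity, ΔS, ΔL).
(a)–(c): forbidden (ΔL, ΔJ).
(a)–(d): forbidden (parity, ΔS, ΔL).
(b)–(c): forbidden (ΔS, ΔL, ΔJ).
(b)–(d): forbidden (parity, ΔS, ΔL).
(c)–(d): forbidden (ΔS, ΔL, ΔJ).
Allowed pairs: 0 of 6.

0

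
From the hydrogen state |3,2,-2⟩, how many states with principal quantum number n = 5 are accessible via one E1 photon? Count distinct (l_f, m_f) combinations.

4

E1 requires Δl = ±1, so l_f ∈ {1, 3}; with 0 ≤ l_f ≤ n_f−1 = 4, the allowed l_f values are {1, 3}.
For l_f = 1: m_f ∈ {m_i−1, m_i, m_i+1} ∩ [−1, 1] = {-1} → 1 state.
For l_f = 3: m_f ∈ {m_i−1, m_i, m_i+1} ∩ [−3, 3] = {-3, -2, -1} → 3 states.
Total: 4.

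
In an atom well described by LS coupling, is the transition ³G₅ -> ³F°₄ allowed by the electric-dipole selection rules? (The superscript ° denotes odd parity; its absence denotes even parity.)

Initial level: S=1, L=4, J=5, parity even. Final level: S=1, L=3, J=4, parity odd.
Parity must change: even → odd — satisfied.
ΔS = 0: S: 1 → 1 — satisfied.
ΔL = 0, ±1 (not L=0↔0): L: 4 → 3, ΔL = -1 — satisfied.
ΔJ = 0, ±1 (not J=0↔0): J: 5 → 4, ΔJ = -1 — satisfied.
All four E1 rules are satisfied.

allowed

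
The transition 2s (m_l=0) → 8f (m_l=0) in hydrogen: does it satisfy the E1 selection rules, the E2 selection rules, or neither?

neither

Δl = 3 − 0 = +3; l_i + l_f = 3.
Δm_l = +0.
E1 (Δl = ±1, |Δm_l| ≤ 1): not satisfied.
E2 (Δl = 0,±2, l_i+l_f ≥ 2, |Δm_l| ≤ 2): not satisfied.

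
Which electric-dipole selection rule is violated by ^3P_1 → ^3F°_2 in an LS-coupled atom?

Initial level: S=1, L=1, J=1, parity even. Final level: S=1, L=3, J=2, parity odd.
ΔJ = 0, ±1 (not J=0↔0): J: 1 → 2, ΔJ = +1 — ok.
Parity must change: even → odd — ok.
ΔL = 0, ±1 (not L=0↔0): L: 1 → 3, ΔL = +2 — fails.
ΔS = 0: S: 1 → 1 — ok.

the ΔL = 0, ±1 rule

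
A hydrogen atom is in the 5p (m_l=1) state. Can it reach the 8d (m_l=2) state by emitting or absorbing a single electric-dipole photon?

Δl = 2 − 1 = +1; the E1 rule Δl = ±1 is passes.
m_l: 1 → 2 (Δm_l = +1). |Δm_l| ≤ 1 passes.
All E1 selection rules are satisfied.

allowed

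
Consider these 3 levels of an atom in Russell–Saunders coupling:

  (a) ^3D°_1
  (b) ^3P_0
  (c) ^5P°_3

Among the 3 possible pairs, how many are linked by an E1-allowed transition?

(a)–(b): allowed.
(a)–(c): forbidden (parity, ΔS, ΔJ).
(b)–(c): forbidden (ΔS, ΔJ).
Allowed pairs: 1 of 3.

1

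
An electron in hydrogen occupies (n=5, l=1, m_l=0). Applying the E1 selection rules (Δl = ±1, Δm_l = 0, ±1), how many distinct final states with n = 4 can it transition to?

4

E1 requires Δl = ±1, so l_f ∈ {0, 2}; with 0 ≤ l_f ≤ n_f−1 = 3, the allowed l_f values are {0, 2}.
For l_f = 0: m_f ∈ {m_i−1, m_i, m_i+1} ∩ [−0, 0] = {0} → 1 state.
For l_f = 2: m_f ∈ {m_i−1, m_i, m_i+1} ∩ [−2, 2] = {-1, 0, 1} → 3 states.
Total: 4.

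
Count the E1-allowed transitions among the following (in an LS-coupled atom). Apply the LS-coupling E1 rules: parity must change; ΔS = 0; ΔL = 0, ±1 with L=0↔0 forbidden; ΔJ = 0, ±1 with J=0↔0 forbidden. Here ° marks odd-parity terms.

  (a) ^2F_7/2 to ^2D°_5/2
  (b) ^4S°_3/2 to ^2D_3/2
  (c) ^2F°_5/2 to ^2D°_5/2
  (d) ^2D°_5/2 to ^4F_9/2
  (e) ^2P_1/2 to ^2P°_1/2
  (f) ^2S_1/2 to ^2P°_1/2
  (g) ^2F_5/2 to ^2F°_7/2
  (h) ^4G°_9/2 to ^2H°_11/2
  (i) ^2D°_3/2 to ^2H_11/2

4

(a) allowed
(b) forbidden (ΔS, ΔL fail)
(c) forbidden (parity fails)
(d) forbidden (ΔS, ΔJ fail)
(e) allowed
(f) allowed
(g) allowed
(h) forbidden (parity, ΔS fail)
(i) forbidden (ΔL, ΔJ fail)
Total allowed: 4 of 9.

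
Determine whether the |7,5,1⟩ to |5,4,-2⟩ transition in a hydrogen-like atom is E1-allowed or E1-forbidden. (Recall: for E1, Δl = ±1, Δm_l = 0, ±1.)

Initial l = 5, final l = 4, so Δl = -1. E1 requires Δl = ±1: ok.
Δm_l = -2 − (1) = -3. E1 requires Δm_l = 0, ±1: fails.
The transition is electric-dipole forbidden.

forbidden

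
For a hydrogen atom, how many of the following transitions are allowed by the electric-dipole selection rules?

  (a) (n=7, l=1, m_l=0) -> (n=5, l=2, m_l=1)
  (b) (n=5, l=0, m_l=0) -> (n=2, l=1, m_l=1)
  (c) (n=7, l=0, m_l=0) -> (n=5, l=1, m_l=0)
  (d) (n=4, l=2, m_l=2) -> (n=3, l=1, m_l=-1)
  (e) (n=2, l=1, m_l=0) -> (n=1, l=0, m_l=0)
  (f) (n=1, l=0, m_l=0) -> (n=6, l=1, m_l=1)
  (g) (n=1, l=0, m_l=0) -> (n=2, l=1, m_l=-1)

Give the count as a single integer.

(a) allowed
(b) allowed
(c) allowed
(d) forbidden — Δm_l = -3 (E1 requires Δm_l = 0, ±1)
(e) allowed
(f) allowed
(g) allowed
Total allowed: 6 of 7.

6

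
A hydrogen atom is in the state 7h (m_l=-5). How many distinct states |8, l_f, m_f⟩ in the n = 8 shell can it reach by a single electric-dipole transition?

4

E1 requires Δl = ±1, so l_f ∈ {4, 6}; with 0 ≤ l_f ≤ n_f−1 = 7, the allowed l_f values are {4, 6}.
For l_f = 4: m_f ∈ {m_i−1, m_i, m_i+1} ∩ [−4, 4] = {-4} → 1 state.
For l_f = 6: m_f ∈ {m_i−1, m_i, m_i+1} ∩ [−6, 6] = {-6, -5, -4} → 3 states.
Total: 4.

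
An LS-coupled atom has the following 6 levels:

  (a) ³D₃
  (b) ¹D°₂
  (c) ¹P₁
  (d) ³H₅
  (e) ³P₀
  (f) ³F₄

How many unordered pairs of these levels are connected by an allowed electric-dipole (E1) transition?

(a)–(b): forbidden (ΔS).
(a)–(c): forbidden (parity, ΔS, ΔJ).
(a)–(d): forbidden (parity, ΔL, ΔJ).
(a)–(e): forbidden (parity, ΔJ).
(a)–(f): forbidden (parity).
(b)–(c): allowed.
(b)–(d): forbidden (ΔS, ΔL, ΔJ).
(b)–(e): forbidden (ΔS, ΔJ).
(b)–(f): forbidden (ΔS, ΔJ).
(c)–(d): forbidden (parity, ΔS, ΔL, ΔJ).
(c)–(e): forbidden (parity, ΔS).
(c)–(f): forbidden (parity, ΔS, ΔL, ΔJ).
(d)–(e): forbidden (parity, ΔL, ΔJ).
(d)–(f): forbidden (parity, ΔL).
(e)–(f): forbidden (parity, ΔL, ΔJ).
Allowed pairs: 1 of 15.

1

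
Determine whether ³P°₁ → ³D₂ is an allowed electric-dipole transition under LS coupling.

ΔL = 0, ±1 (not L=0↔0): L: 1 → 2, ΔL = +1 — ✓.
Parity must change: odd → even — ✓.
ΔS = 0: S: 1 → 1 — ✓.
ΔJ = 0, ±1 (not J=0↔0): J: 1 → 2, ΔJ = +1 — ✓.
All four E1 rules are satisfied.

allowed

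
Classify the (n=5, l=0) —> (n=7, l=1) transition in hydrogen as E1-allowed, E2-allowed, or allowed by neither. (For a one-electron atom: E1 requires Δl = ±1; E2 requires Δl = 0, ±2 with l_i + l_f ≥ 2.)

Δl = 1 − 0 = +1; l_i + l_f = 1.
E1 (Δl = ±1): satisfied.
E2 (Δl = 0,±2, l_i+l_f ≥ 2): not satisfied.

E1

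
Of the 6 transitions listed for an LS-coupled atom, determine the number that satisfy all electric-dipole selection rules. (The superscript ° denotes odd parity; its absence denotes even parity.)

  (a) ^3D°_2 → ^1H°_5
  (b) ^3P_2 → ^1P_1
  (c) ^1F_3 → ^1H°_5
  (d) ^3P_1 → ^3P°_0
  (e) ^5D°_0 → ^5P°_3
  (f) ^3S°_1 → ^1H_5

1

(a) forbidden (parity, ΔS, ΔL, ΔJ fail)
(b) forbidden (parity, ΔS fail)
(c) forbidden (ΔL, ΔJ fail)
(d) allowed
(e) forbidden (parity, ΔJ fail)
(f) forbidden (ΔS, ΔL, ΔJ fail)
Total allowed: 1 of 6.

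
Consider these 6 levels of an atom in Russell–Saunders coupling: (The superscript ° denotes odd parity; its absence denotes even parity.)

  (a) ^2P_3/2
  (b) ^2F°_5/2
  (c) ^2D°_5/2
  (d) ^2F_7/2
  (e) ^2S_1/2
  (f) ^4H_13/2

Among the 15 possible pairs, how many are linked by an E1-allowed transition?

3

(a)–(b): forbidden (ΔL).
(a)–(c): allowed.
(a)–(d): forbidden (parity, ΔL, ΔJ).
(a)–(e): forbidden (parity).
(a)–(f): forbidden (parity, ΔS, ΔL, ΔJ).
(b)–(c): forbidden (parity).
(b)–(d): allowed.
(b)–(e): forbidden (ΔL, ΔJ).
(b)–(f): forbidden (ΔS, ΔL, ΔJ).
(c)–(d): allowed.
(c)–(e): forbidden (ΔL, ΔJ).
(c)–(f): forbidden (ΔS, ΔL, ΔJ).
(d)–(e): forbidden (parity, ΔL, ΔJ).
(d)–(f): forbidden (parity, ΔS, ΔL, ΔJ).
(e)–(f): forbidden (parity, ΔS, ΔL, ΔJ).
Allowed pairs: 3 of 15.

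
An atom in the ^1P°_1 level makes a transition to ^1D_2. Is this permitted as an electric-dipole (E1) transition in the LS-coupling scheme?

Initial level: S=0, L=1, J=1, parity odd. Final level: S=0, L=2, J=2, parity even.
Parity must change: odd → even — passes.
ΔS = 0: S: 0 → 0 — passes.
ΔL = 0, ±1 (not L=0↔0): L: 1 → 2, ΔL = +1 — passes.
ΔJ = 0, ±1 (not J=0↔0): J: 1 → 2, ΔJ = +1 — passes.
All four E1 rules are satisfied.

allowed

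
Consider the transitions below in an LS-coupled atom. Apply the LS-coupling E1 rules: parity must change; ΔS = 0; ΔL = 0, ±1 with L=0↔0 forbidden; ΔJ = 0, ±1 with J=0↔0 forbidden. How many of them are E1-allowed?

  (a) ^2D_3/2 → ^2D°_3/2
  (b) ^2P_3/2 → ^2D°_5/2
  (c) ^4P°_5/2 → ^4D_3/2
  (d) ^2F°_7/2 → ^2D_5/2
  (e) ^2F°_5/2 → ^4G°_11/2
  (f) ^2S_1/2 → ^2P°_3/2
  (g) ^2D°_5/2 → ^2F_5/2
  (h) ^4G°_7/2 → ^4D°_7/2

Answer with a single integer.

(a) allowed
(b) allowed
(c) allowed
(d) allowed
(e) forbidden (parity, ΔS, ΔJ fail)
(f) allowed
(g) allowed
(h) forbidden (parity, ΔL fail)
Total allowed: 6 of 8.

6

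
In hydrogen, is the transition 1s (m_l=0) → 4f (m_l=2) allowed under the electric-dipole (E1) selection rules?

forbidden

Initial l = 0, final l = 3, so Δl = +3. E1 requires Δl = ±1: fails.
m_l: 0 → 2 (Δm_l = +2). |Δm_l| ≤ 1 fails.
The transition is electric-dipole forbidden.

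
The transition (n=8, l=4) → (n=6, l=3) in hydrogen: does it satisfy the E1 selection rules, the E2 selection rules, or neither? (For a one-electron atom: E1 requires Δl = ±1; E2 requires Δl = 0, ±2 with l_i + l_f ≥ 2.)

E1

Δl = 3 − 4 = -1; l_i + l_f = 7.
E1 (Δl = ±1): satisfied.
E2 (Δl = 0,±2, l_i+l_f ≥ 2): not satisfied.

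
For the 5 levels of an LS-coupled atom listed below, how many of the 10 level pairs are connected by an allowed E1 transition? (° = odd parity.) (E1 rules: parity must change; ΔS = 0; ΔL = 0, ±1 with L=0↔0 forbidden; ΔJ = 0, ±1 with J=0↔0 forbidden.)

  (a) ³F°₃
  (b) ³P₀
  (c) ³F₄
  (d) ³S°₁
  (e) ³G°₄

3

(a)–(b): forbidden (ΔL, ΔJ).
(a)–(c): allowed.
(a)–(d): forbidden (parity, ΔL, ΔJ).
(a)–(e): forbidden (parity).
(b)–(c): forbidden (parity, ΔL, ΔJ).
(b)–(d): allowed.
(b)–(e): forbidden (ΔL, ΔJ).
(c)–(d): forbidden (ΔL, ΔJ).
(c)–(e): allowed.
(d)–(e): forbidden (parity, ΔL, ΔJ).
Allowed pairs: 3 of 10.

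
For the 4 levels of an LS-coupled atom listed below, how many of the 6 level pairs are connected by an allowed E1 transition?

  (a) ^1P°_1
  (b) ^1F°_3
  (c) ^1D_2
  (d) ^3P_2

2

(a)–(b): forbidden (parity, ΔL, ΔJ).
(a)–(c): allowed.
(a)–(d): forbidden (ΔS).
(b)–(c): allowed.
(b)–(d): forbidden (ΔS, ΔL).
(c)–(d): forbidden (parity, ΔS).
Allowed pairs: 2 of 6.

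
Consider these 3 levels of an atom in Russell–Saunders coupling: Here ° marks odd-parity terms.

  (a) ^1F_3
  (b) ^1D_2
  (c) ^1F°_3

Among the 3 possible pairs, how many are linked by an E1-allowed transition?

(a)–(b): forbidden (parity).
(a)–(c): allowed.
(b)–(c): allowed.
Allowed pairs: 2 of 3.

2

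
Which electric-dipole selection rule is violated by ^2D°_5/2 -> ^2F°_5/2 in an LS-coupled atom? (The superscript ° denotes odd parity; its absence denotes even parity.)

parity

Reading off the term symbols: S 1/2→1/2, L 2→3, J 5/2→5/2, parity odd→odd.
ΔL = 0, ±1 (not L=0↔0): L: 2 → 3, ΔL = +1 — ✓.
ΔS = 0: S: 1/2 → 1/2 — ✓.
Parity must change: odd → odd — ✗.
ΔJ = 0, ±1 (not J=0↔0): J: 5/2 → 5/2, ΔJ = +0 — ✓.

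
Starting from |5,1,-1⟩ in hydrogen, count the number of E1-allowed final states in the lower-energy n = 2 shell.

E1 requires Δl = ±1, so l_f ∈ {0, 2}; with 0 ≤ l_f ≤ n_f−1 = 1, the allowed l_f values are {0}.
For l_f = 0: m_f ∈ {m_i−1, m_i, m_i+1} ∩ [−0, 0] = {0} → 1 state.
Total: 1.

1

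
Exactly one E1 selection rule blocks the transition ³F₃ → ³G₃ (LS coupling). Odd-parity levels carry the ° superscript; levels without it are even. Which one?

parity

Initial level: S=1, L=3, J=3, parity even. Final level: S=1, L=4, J=3, parity even.
ΔL = 0, ±1 (not L=0↔0): L: 3 → 4, ΔL = +1 — passes.
ΔJ = 0, ±1 (not J=0↔0): J: 3 → 3, ΔJ = +0 — passes.
Parity must change: even → even — fails.
ΔS = 0: S: 1 → 1 — passes.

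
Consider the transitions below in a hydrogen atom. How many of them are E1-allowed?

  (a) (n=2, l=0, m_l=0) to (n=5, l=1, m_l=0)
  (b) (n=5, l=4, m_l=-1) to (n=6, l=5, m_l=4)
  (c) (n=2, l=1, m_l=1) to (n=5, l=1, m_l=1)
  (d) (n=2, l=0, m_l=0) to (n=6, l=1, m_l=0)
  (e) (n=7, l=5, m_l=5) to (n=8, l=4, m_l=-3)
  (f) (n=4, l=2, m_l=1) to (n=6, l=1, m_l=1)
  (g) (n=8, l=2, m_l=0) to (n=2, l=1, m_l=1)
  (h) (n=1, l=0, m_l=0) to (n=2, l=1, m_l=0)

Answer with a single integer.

5

(a) allowed
(b) forbidden — Δm_l = +5 (E1 requires Δm_l = 0, ±1)
(c) forbidden — Δl = +0 (E1 requires Δl = ±1)
(d) allowed
(e) forbidden — Δm_l = -8 (E1 requires Δm_l = 0, ±1)
(f) allowed
(g) allowed
(h) allowed
Total allowed: 5 of 8.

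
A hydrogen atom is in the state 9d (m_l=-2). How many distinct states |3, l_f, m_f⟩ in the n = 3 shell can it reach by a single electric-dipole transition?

1

E1 requires Δl = ±1, so l_f ∈ {1, 3}; with 0 ≤ l_f ≤ n_f−1 = 2, the allowed l_f values are {1}.
For l_f = 1: m_f ∈ {m_i−1, m_i, m_i+1} ∩ [−1, 1] = {-1} → 1 state.
Total: 1.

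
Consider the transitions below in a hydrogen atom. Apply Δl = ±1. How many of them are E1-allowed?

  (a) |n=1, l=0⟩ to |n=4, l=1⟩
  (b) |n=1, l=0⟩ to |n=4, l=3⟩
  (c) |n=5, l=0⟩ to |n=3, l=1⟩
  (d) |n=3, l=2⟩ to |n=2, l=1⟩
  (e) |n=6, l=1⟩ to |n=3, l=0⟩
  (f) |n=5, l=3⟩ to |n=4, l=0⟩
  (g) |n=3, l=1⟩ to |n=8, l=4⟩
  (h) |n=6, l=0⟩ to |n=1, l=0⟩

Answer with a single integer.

4

(a) allowed
(b) forbidden — Δl = +3 (E1 requires Δl = ±1)
(c) allowed
(d) allowed
(e) allowed
(f) forbidden — Δl = -3 (E1 requires Δl = ±1)
(g) forbidden — Δl = +3 (E1 requires Δl = ±1)
(h) forbidden — Δl = +0 (E1 requires Δl = ±1)
Total allowed: 4 of 8.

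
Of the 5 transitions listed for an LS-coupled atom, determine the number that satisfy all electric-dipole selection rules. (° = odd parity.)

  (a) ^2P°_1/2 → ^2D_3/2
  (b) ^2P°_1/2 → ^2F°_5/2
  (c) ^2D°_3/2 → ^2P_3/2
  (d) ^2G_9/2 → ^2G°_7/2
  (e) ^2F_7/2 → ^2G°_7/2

4

(a) allowed
(b) forbidden (parity, ΔL, ΔJ fail)
(c) allowed
(d) allowed
(e) allowed
Total allowed: 4 of 5.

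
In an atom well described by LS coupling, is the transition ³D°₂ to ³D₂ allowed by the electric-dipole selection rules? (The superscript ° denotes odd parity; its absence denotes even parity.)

allowed

ΔS = 0: S: 1 → 1 — ✓.
ΔL = 0, ±1 (not L=0↔0): L: 2 → 2, ΔL = +0 — ✓.
ΔJ = 0, ±1 (not J=0↔0): J: 2 → 2, ΔJ = +0 — ✓.
Parity must change: odd → even — ✓.
All four E1 rules are satisfied.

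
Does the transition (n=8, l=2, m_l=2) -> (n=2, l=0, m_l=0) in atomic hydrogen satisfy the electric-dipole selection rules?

forbidden

Δl = 0 − 2 = -2; the E1 rule Δl = ±1 is ✗.
m_l: 2 → 0 (Δm_l = -2). |Δm_l| ≤ 1 ✗.
The transition is electric-dipole forbidden.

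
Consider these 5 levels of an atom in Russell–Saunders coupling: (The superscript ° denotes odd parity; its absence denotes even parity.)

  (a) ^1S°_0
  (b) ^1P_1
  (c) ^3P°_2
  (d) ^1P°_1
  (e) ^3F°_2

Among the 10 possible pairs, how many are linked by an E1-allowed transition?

(a)–(b): allowed.
(a)–(c): forbidden (parity, ΔS, ΔJ).
(a)–(d): forbidden (parity).
(a)–(e): forbidden (parity, ΔS, ΔL, ΔJ).
(b)–(c): forbidden (ΔS).
(b)–(d): allowed.
(b)–(e): forbidden (ΔS, ΔL).
(c)–(d): forbidden (parity, ΔS).
(c)–(e): forbidden (parity, ΔL).
(d)–(e): forbidden (parity, ΔS, ΔL).
Allowed pairs: 2 of 10.

2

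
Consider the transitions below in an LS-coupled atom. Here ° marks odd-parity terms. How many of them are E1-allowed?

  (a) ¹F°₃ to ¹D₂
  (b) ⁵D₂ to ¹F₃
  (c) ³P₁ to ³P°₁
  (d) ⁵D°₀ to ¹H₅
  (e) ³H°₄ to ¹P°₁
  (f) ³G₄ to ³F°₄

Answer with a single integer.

3

(a) allowed
(b) forbidden (parity, ΔS fail)
(c) allowed
(d) forbidden (ΔS, ΔL, ΔJ fail)
(e) forbidden (parity, ΔS, ΔL, ΔJ fail)
(f) allowed
Total allowed: 3 of 6.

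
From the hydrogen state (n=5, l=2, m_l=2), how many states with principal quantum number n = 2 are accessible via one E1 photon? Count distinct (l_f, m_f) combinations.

E1 requires Δl = ±1, so l_f ∈ {1, 3}; with 0 ≤ l_f ≤ n_f−1 = 1, the allowed l_f values are {1}.
For l_f = 1: m_f ∈ {m_i−1, m_i, m_i+1} ∩ [−1, 1] = {1} → 1 state.
Total: 1.

1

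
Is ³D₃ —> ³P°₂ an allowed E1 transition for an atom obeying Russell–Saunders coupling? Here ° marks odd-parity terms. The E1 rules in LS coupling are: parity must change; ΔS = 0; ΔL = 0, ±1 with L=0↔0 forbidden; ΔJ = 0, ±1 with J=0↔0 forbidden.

allowed

Initial level: S=1, L=2, J=3, parity even. Final level: S=1, L=1, J=2, parity odd.
ΔL = 0, ±1 (not L=0↔0): L: 2 → 1, ΔL = -1 — ok.
Parity must change: even → odd — ok.
ΔS = 0: S: 1 → 1 — ok.
ΔJ = 0, ±1 (not J=0↔0): J: 3 → 2, ΔJ = -1 — ok.
All four E1 rules are satisfied.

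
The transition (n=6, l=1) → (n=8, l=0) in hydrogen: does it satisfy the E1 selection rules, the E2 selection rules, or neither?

E1

Δl = 0 − 1 = -1; l_i + l_f = 1.
E1 (Δl = ±1): satisfied.
E2 (Δl = 0,±2, l_i+l_f ≥ 2): not satisfied.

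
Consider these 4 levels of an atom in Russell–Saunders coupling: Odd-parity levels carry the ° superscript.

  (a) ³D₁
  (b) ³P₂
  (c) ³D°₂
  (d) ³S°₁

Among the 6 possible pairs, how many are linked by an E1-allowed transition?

(a)–(b): forbidden (parity).
(a)–(c): allowed.
(a)–(d): forbidden (ΔL).
(b)–(c): allowed.
(b)–(d): allowed.
(c)–(d): forbidden (parity, ΔL).
Allowed pairs: 3 of 6.

3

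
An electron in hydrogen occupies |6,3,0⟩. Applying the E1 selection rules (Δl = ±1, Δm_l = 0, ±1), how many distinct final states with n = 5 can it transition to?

E1 requires Δl = ±1, so l_f ∈ {2, 4}; with 0 ≤ l_f ≤ n_f−1 = 4, the allowed l_f values are {2, 4}.
For l_f = 2: m_f ∈ {m_i−1, m_i, m_i+1} ∩ [−2, 2] = {-1, 0, 1} → 3 states.
For l_f = 4: m_f ∈ {m_i−1, m_i, m_i+1} ∩ [−4, 4] = {-1, 0, 1} → 3 states.
Total: 6.

6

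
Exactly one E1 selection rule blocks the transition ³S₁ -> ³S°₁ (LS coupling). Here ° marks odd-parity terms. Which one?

Parity must change: even → odd — ok.
ΔS = 0: S: 1 → 1 — ok.
ΔL = 0, ±1 (not L=0↔0): L: 0 → 0, ΔL = +0 — fails.
ΔJ = 0, ±1 (not J=0↔0): J: 1 → 1, ΔJ = +0 — ok.

the L=0 ↔ L=0 exclusion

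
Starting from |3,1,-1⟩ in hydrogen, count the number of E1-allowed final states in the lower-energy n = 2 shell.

1

E1 requires Δl = ±1, so l_f ∈ {0, 2}; with 0 ≤ l_f ≤ n_f−1 = 1, the allowed l_f values are {0}.
For l_f = 0: m_f ∈ {m_i−1, m_i, m_i+1} ∩ [−0, 0] = {0} → 1 state.
Total: 1.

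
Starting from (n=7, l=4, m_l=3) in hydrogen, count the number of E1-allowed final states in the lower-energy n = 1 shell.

E1 requires l_f ∈ {3, 5}, but neither lies in [0, 0], so no final state is reachable.
Total: 0.

0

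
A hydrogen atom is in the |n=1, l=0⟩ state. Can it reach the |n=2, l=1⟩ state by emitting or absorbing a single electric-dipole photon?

Δl = 1 − 0 = +1; the E1 rule Δl = ±1 is ok.
All E1 selection rules are satisfied.

allowed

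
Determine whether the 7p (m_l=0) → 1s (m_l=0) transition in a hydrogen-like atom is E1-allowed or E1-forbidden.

Δl = 0 − 1 = -1; the E1 rule Δl = ±1 is ✓.
m_l: 0 → 0 (Δm_l = +0). |Δm_l| ≤ 1 ✓.
All E1 selection rules are satisfied.

allowed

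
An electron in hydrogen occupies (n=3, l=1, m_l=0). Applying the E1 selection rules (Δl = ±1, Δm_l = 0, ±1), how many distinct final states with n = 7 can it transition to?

4

E1 requires Δl = ±1, so l_f ∈ {0, 2}; with 0 ≤ l_f ≤ n_f−1 = 6, the allowed l_f values are {0, 2}.
For l_f = 0: m_f ∈ {m_i−1, m_i, m_i+1} ∩ [−0, 0] = {0} → 1 state.
For l_f = 2: m_f ∈ {m_i−1, m_i, m_i+1} ∩ [−2, 2] = {-1, 0, 1} → 3 states.
Total: 4.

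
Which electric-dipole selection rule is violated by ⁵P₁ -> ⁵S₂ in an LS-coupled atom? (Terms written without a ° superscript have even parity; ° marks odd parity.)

parity

Parity must change: even → even — fails.
ΔS = 0: S: 2 → 2 — passes.
ΔL = 0, ±1 (not L=0↔0): L: 1 → 0, ΔL = -1 — passes.
ΔJ = 0, ±1 (not J=0↔0): J: 1 → 2, ΔJ = +1 — passes.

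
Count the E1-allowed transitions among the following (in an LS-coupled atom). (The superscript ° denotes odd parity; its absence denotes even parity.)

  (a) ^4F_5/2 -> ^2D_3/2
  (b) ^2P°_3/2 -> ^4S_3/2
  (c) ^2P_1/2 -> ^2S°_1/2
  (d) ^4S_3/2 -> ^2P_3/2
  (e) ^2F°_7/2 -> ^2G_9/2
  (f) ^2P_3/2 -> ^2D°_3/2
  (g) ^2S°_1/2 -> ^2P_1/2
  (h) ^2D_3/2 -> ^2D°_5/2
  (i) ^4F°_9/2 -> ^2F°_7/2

5

(a) forbidden (parity, ΔS fail)
(b) forbidden (ΔS fails)
(c) allowed
(d) forbidden (parity, ΔS fail)
(e) allowed
(f) allowed
(g) allowed
(h) allowed
(i) forbidden (parity, ΔS fail)
Total allowed: 5 of 9.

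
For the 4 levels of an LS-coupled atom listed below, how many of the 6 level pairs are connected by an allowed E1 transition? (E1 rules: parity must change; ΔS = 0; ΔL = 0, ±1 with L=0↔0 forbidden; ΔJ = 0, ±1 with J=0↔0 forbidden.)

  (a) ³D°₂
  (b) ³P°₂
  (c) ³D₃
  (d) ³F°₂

3

(a)–(b): forbidden (parity).
(a)–(c): allowed.
(a)–(d): forbidden (parity).
(b)–(c): allowed.
(b)–(d): forbidden (parity, ΔL).
(c)–(d): allowed.
Allowed pairs: 3 of 6.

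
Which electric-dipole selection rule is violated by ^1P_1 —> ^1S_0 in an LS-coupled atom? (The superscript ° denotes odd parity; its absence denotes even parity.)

parity

Parity must change: even → even — fails.
ΔS = 0: S: 0 → 0 — ok.
ΔL = 0, ±1 (not L=0↔0): L: 1 → 0, ΔL = -1 — ok.
ΔJ = 0, ±1 (not J=0↔0): J: 1 → 0, ΔJ = -1 — ok.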